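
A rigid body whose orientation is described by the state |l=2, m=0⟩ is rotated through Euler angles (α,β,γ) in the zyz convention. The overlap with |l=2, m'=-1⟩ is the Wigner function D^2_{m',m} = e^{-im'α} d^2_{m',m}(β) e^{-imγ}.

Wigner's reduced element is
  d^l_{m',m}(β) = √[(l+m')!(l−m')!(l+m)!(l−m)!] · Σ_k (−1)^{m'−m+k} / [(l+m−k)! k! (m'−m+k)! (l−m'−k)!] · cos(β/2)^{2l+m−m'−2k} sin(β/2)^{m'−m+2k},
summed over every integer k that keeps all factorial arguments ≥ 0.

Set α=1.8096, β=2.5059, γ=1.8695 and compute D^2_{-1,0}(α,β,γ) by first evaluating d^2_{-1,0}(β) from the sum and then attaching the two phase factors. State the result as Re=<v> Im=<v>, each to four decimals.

Split into d^2_{-1,0}(β=2.5059) × two z-phases.
With c≡cos(β/2)=0.312521 and s≡sin(β/2)=0.949911, N=[1·6·2·2]^{1/2}=4.898979
k: max(0,(0)−(-1))=1 … min(2+(0),2−(-1))=2
  k=1: (−1)^0·4.8990/(2)·0.3125^3·0.9499^1 = +0.071023
  k=2: (−1)^1·4.8990/(2)·0.3125^1·0.9499^3 = -0.656151
d^2_{-1,0}(2.5059) = +0.071023 -0.656151 = -0.585128
Attach z-rotation phases: D = e^{-i(-1)(1.8096)}·(-0.585128)·e^{-i(0)(1.8695)} = +0.138406-0.568523i

Re=0.1384 Im=-0.5685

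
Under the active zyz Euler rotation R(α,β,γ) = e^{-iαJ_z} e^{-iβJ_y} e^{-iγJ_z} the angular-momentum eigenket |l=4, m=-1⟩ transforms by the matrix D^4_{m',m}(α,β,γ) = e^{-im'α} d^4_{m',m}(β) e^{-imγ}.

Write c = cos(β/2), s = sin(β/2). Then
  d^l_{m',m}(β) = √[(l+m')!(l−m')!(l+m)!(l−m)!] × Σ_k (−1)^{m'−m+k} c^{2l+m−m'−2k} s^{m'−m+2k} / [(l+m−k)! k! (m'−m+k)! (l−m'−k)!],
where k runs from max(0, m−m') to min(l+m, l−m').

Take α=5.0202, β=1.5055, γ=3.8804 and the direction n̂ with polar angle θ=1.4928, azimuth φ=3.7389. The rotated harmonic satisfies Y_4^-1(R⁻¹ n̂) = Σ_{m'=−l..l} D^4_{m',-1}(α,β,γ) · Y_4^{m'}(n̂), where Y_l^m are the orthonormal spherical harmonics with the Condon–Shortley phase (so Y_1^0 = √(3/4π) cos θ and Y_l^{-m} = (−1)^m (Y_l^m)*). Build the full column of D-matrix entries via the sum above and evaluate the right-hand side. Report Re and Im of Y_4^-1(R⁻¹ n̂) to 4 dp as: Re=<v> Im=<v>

Need the full column D^4_{m',-1} for m'=−4..4 at α=5.0202, β=1.5055, γ=3.8804.
cos(β/2)=0.729812, sin(β/2)=0.683648
d^4_{-4,-1}: single k=3 term ⇒ +0.495047;  D = +0.192441-0.456112i
d^4_{-3,-1}: k∈[2..3] ⇒ +0.560532 -0.819772 = -0.259240;  D = -0.258157-0.023673i
d^4_{-2,-1}: k∈[1..3] ⇒ +0.319849 -1.403325 +0.820939 = -0.262537;  D = -0.056362-0.256416i
d^4_{-1,-1}: k∈[0..3] ⇒ +0.080480 -1.059306 +1.859068 -0.543774 = +0.336469;  D = -0.291293+0.168403i
d^4_{0,-1}: k∈[0..3] ⇒ -0.337150 +1.775082 -1.557623 +0.227801 = +0.108110;  D = -0.079922-0.072802i
d^4_{1,-1}: k∈[0..3] ⇒ +0.706204 -1.859068 +0.815660 -0.047716 = -0.384920;  D = -0.160810+0.349719i
d^4_{2,-1}: k∈[0..2] ⇒ -0.935550 +1.231409 -0.216111 = +0.079748;  D = +0.079144+0.009799i
d^4_{3,-1}: k∈[0..1] ⇒ +0.819772 -0.431607 = +0.388165;  D = +0.071259+0.381568i
d^4_{4,-1}: single k=0 term ⇒ -0.434400;  D = +0.382786-0.205373i
Y_4^{m'}(θ=1.4928,φ=3.7389) and Σ D·Y over m':
  (+0.1924-0.4561i)·(-0.3192-0.2988i)  (-0.2582-0.0237i)·(+0.0212+0.0943i)  (-0.0564-0.2564i)·(-0.1170+0.2961i)  (-0.2913+0.1684i)·(+0.0899-0.0611i)  (-0.0799-0.0728i)·(+0.2982+0.0000i)  (-0.1608+0.3497i)·(-0.0899-0.0611i)  (+0.0791+0.0098i)·(-0.1170-0.2961i)  (+0.0713+0.3816i)·(-0.0212+0.0943i)  (+0.3828-0.2054i)·(-0.3192+0.2988i)
Y_4^-1(R⁻¹ n̂) = -0.226959+0.220132i

Re=-0.2270 Im=0.2201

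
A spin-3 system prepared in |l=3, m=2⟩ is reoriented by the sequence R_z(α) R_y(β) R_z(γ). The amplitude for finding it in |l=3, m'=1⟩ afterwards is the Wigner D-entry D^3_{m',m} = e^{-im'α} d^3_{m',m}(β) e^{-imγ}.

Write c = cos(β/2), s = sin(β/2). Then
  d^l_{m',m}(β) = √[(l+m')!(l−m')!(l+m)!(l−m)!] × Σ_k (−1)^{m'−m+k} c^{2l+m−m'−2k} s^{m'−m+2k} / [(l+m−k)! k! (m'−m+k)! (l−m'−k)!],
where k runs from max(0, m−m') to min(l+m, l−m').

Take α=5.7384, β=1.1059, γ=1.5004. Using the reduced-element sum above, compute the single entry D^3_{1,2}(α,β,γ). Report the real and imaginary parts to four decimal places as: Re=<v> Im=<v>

Split into d^3_{1,2}(β=1.1059) × two z-phases.
c=cos(1.1059/2)=0.850979, s=sin(1.1059/2)=0.525200; N=√[24·2·120·1]=75.894664
k∈{1,2} keeps every argument non-negative
  k=1: (−1)^0·75.8947/(24)·0.8510^5·0.5252^1 = +0.741171
  k=2: (−1)^1·75.8947/(12)·0.8510^3·0.5252^3 = -0.564625
d^3_{1,2}(1.1059) = +0.741171 -0.564625 = +0.176546
D = (+0.855239+0.518234i)·(+0.176546)·(-0.990105-0.140328i) = -0.136656-0.111775i

Re=-0.1367 Im=-0.1118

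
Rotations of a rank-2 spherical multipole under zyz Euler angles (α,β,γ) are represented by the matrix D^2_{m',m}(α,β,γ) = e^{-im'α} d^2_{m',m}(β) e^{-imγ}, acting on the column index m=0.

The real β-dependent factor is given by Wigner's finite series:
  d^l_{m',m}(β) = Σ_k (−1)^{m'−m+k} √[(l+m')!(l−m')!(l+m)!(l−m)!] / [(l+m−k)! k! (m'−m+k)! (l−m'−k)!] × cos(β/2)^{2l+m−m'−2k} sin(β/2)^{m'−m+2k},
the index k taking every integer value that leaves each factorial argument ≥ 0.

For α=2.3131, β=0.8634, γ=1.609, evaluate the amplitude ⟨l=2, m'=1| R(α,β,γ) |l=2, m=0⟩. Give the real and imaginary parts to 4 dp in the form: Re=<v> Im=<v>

Re=0.4089 Im=0.4458

D^2_{1,0}(2.3131,0.8634,1.609) = e^{-i·1·2.3131}·d^2_{1,0}(0.8634)·e^{-i·0·1.609}. Compute d first:
With c≡cos(β/2)=0.908256 and s≡sin(β/2)=0.418415, N=[6·1·2·2]^{1/2}=4.898979
The bounds max(0,m−m')=0 and min(l+m,l−m')=1 give 2 terms
  k=0: (−1)^1·4.8990/(2)·0.9083^3·0.4184^1 = -0.767906
  k=1: (−1)^2·4.8990/(2)·0.9083^1·0.4184^3 = +0.162970
d^2_{1,0}(0.8634) = -0.767906 +0.162970 = -0.604936
D = (-0.675987-0.736913i)·(-0.604936)·(+1.000000+0.000000i) = +0.408929+0.445785i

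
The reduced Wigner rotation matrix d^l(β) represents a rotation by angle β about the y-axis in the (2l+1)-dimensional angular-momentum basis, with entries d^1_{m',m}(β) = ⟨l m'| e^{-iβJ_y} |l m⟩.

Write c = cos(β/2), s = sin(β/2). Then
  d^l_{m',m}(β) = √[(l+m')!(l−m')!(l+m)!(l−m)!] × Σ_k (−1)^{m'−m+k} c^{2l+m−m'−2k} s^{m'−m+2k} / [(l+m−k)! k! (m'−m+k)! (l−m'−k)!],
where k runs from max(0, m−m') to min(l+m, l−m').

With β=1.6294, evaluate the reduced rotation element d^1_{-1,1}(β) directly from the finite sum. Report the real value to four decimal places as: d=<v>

d^1_{-1,1}(β=1.6294) via Wigner's sum:
c=cos(1.6294/2)=0.686087, s=sin(1.6294/2)=0.727520; N=√[1·2·2·1]=2.000000
k: max(0,(1)−(-1))=2 … min(1+(1),1−(-1))=2
  k=2: (−1)^0·2.0000/(2)·0.6861^0·0.7275^2 = +0.529285
d^1_{-1,1}(1.6294) = +0.529285

d=0.5293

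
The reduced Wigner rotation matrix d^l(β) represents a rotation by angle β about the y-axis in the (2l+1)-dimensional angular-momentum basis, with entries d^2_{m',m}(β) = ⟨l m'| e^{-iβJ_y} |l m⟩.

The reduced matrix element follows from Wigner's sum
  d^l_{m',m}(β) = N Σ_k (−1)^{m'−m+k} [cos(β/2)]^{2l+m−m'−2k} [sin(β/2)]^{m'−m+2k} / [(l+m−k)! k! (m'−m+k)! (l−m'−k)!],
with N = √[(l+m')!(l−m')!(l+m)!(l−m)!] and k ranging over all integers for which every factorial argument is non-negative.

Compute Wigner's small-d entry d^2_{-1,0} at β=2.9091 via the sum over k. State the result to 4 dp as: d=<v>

d=-0.2746

d^2_{-1,0}(β=2.9091) via Wigner's sum:
Half-angle: c=0.115985, s=0.993251. N=√(1·6·2·2)=4.898979
The bounds max(0,m−m')=1 and min(l+m,l−m')=2 give 2 terms
  k=1: (−1)^0·4.8990/(2)·0.1160^3·0.9933^1 = +0.003796
  k=2: (−1)^1·4.8990/(2)·0.1160^1·0.9933^3 = -0.278390
d^2_{-1,0}(2.9091) = +0.003796 -0.278390 = -0.274594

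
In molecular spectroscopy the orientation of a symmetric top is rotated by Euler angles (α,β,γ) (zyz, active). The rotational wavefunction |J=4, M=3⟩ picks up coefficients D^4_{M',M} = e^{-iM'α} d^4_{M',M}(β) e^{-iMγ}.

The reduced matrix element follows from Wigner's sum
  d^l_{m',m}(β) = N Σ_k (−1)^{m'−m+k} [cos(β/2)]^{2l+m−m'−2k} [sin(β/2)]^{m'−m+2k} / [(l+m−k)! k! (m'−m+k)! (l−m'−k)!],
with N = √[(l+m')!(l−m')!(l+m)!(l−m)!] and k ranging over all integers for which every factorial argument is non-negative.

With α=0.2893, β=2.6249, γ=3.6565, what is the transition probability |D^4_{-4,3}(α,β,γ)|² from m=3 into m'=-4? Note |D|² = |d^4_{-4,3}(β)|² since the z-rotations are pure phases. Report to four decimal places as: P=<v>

Split into d^4_{-4,3}(β=2.6249) × two z-phases.
c=cos(2.6249/2)=0.255482, s=sin(2.6249/2)=0.966814; N=√[1·40320·5040·1]=14255.272709
k: max(0,(3)−(-4))=7 … min(4+(3),4−(-4))=7
  k=7: (−1)^0·14255.2727/(5040)·0.2555^1·0.9668^7 = +0.570565
d^4_{-4,3}(2.6249) = +0.570565
|D^4_{-4,3}|² = |d^4_{-4,3}(β)|² = (+0.570565)² = 0.325545 (the z-rotation phases have unit modulus)

P=0.3255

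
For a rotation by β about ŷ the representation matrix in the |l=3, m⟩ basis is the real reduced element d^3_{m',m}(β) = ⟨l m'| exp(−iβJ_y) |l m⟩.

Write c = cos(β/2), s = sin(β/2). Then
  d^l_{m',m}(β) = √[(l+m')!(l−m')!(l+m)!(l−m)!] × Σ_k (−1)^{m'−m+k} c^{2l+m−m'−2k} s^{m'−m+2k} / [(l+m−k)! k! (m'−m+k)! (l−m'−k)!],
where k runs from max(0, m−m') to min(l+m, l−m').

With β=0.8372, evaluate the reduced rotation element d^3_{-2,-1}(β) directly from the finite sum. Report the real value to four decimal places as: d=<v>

d=0.4944

d^3_{-2,-1}(β=0.8372) via Wigner's sum:
With c≡cos(β/2)=0.913659 and s≡sin(β/2)=0.406482, N=[1·120·2·24]^{1/2}=75.894664
k: max(0,(-1)−(-2))=1 … min(3+(-1),3−(-2))=2
  k=1: (−1)^0·75.8947/(24)·0.9137^5·0.4065^1 = +0.818392
  k=2: (−1)^1·75.8947/(12)·0.9137^3·0.4065^3 = -0.323970
d^3_{-2,-1}(0.8372) = +0.818392 -0.323970 = +0.494422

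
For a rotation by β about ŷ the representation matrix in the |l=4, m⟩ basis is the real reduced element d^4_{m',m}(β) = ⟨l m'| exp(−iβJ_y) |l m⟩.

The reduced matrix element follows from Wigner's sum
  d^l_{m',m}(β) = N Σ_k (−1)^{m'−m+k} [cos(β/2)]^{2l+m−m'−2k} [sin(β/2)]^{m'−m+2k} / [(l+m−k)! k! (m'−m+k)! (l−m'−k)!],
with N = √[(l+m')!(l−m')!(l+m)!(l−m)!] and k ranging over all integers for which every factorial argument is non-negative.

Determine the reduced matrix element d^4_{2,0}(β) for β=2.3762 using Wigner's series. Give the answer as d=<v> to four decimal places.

d^4_{2,0}(β=2.3762) via Wigner's sum:
c=cos(2.3762/2)=0.373423, s=sin(2.3762/2)=0.927661; N=√[720·2·24·24]=910.735966
k∈{0,1,2} keeps every argument non-negative
  k=0: (−1)^2·910.7360/(96)·0.3734^6·0.9277^2 = +0.022136
  k=1: (−1)^3·910.7360/(36)·0.3734^4·0.9277^4 = -0.364294
  k=2: (−1)^4·910.7360/(96)·0.3734^2·0.9277^6 = +0.843063
d^4_{2,0}(2.3762) = +0.022136 -0.364294 +0.843063 = +0.500905

d=0.5009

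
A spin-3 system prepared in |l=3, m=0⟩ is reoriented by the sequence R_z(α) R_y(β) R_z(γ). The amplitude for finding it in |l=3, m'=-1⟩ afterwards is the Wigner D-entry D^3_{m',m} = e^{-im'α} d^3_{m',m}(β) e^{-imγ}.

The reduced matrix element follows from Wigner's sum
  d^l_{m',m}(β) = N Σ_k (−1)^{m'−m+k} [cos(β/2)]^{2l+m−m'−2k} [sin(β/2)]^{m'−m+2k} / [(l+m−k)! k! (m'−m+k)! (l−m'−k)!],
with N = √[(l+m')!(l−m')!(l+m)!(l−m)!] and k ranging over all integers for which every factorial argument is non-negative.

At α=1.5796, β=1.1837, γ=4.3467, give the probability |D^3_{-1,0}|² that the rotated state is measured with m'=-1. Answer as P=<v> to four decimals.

P=0.0133

D^3_{-1,0}(1.5796,1.1837,4.3467) = e^{-i·-1·1.5796}·d^3_{-1,0}(1.1837)·e^{-i·0·4.3467}. Compute d first:
With c≡cos(β/2)=0.829910 and s≡sin(β/2)=0.557897, N=[2·24·6·6]^{1/2}=41.569219
k: max(0,(0)−(-1))=1 … min(3+(0),3−(-1))=3
  k=1: (−1)^0·41.5692/(12)·0.8299^5·0.5579^1 = +0.760851
  k=2: (−1)^1·41.5692/(4)·0.8299^3·0.5579^3 = -1.031496
  k=3: (−1)^2·41.5692/(12)·0.8299^1·0.5579^5 = +0.155379
d^3_{-1,0}(1.1837) = +0.760851 -1.031496 +0.155379 = -0.115266
|D^3_{-1,0}|² = |d^3_{-1,0}(β)|² = (-0.115266)² = 0.013286 (the z-rotation phases have unit modulus)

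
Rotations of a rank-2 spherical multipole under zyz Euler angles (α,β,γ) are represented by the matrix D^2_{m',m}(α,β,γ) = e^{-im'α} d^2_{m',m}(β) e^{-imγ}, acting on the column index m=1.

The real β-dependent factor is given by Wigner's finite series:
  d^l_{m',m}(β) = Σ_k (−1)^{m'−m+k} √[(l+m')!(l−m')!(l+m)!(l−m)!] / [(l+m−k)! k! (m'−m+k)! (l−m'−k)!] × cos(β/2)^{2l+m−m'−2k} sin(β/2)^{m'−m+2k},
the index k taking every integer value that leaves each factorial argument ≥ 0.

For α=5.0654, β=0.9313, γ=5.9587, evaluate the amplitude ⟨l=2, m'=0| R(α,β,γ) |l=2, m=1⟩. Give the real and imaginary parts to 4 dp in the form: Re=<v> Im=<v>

Split into d^2_{0,1}(β=0.9313) × two z-phases.
Half-angle: c=0.893530, s=0.449004. N=√(2·2·6·1)=4.898979
k: max(0,(1)−(0))=1 … min(2+(1),2−(0))=2
  k=1: (−1)^0·4.8990/(2)·0.8935^3·0.4490^1 = +0.784608
  k=2: (−1)^1·4.8990/(2)·0.8935^1·0.4490^3 = -0.198123
d^2_{0,1}(0.9313) = +0.784608 -0.198123 = +0.586485
D = (+1.000000+0.000000i)·(+0.586485)·(+0.947815+0.318821i) = +0.555880+0.186984i

Re=0.5559 Im=0.1870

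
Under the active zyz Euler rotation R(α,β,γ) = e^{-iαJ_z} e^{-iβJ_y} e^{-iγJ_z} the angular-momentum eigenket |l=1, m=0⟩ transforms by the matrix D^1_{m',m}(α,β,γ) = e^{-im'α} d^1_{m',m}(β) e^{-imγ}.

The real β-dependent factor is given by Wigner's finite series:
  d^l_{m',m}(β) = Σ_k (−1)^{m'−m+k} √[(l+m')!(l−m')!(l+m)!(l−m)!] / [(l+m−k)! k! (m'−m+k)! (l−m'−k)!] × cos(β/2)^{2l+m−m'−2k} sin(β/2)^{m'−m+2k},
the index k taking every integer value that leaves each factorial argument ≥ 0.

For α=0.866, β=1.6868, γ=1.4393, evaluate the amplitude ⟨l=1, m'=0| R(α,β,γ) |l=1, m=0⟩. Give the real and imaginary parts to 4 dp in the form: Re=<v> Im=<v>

D^1_{0,0}(0.866,1.6868,1.4393) = e^{-i·0·0.866}·d^1_{0,0}(1.6868)·e^{-i·0·1.4393}. Compute d first:
c=cos(1.6868/2)=0.664927, s=sin(1.6868/2)=0.746908; N=√[1·1·1·1]=1.000000
Admissible k: 0..1 (factorial args all ≥0)
  k=0: (−1)^0·1.0000/(1)·0.6649^2·0.7469^0 = +0.442128
  k=1: (−1)^1·1.0000/(1)·0.6649^0·0.7469^2 = -0.557872
d^1_{0,0}(1.6868) = +0.442128 -0.557872 = -0.115744
D = (+1.000000+0.000000i)·(-0.115744)·(+1.000000+0.000000i) = -0.115744+0.000000i

Re=-0.1157 Im=0.0000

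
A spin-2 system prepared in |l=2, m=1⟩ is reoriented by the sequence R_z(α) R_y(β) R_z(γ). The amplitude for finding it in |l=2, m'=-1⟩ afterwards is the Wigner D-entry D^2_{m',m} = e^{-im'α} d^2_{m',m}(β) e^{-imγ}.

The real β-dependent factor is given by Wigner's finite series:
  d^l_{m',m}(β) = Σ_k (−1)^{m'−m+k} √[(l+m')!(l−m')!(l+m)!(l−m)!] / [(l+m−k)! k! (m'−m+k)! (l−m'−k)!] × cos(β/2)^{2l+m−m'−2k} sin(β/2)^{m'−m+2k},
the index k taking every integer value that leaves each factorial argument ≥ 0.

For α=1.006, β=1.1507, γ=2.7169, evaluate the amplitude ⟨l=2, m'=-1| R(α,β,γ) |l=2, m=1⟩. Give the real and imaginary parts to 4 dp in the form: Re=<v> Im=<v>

Split into d^2_{-1,1}(β=1.1507) × two z-phases.
c=cos(1.1507/2)=0.839002, s=sin(1.1507/2)=0.544128; N=√[1·6·6·1]=6.000000
k∈{2,3} keeps every argument non-negative
  k=2: (−1)^0·6.0000/(2)·0.8390^2·0.5441^2 = +0.625245
  k=3: (−1)^1·6.0000/(6)·0.8390^0·0.5441^4 = -0.087661
d^2_{-1,1}(1.1507) = +0.625245 -0.087661 = +0.537584
D = (+0.535244+0.844698i)·(+0.537584)·(-0.911165-0.412041i) = -0.075071-0.532316i

Re=-0.0751 Im=-0.5323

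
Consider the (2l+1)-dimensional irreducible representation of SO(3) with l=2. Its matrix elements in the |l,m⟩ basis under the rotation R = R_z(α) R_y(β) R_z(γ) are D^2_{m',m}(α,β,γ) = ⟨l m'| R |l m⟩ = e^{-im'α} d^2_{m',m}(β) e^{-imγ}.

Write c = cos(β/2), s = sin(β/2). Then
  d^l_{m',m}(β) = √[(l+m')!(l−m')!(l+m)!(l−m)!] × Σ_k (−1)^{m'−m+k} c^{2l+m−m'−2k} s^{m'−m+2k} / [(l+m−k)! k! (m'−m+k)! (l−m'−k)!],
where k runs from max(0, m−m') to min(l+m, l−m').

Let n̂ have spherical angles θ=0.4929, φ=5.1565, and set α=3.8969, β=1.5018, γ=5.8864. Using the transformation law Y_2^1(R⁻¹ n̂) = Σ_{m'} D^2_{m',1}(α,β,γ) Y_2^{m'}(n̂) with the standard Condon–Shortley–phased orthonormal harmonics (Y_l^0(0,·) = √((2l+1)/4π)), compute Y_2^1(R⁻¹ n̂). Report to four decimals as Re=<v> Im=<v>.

Re=0.1547 Im=-0.0126

Need the full column D^2_{m',1} for m'=−2..2 at α=3.8969, β=1.5018, γ=5.8864.
cos(β/2)=0.731075, sin(β/2)=0.682297
d^2_{-2,1}: single k=3 term ⇒ +0.464422;  D = -0.153391+0.438359i
d^2_{-1,1}: k∈[2..3] ⇒ +0.746435 -0.216717 = +0.529718;  D = -0.215371-0.483959i
d^2_{0,1}: k∈[1..2] ⇒ +0.653033 -0.568798 = +0.084235;  D = +0.077691+0.032553i
d^2_{1,1}: k∈[0..1] ⇒ +0.285659 -0.746435 = -0.460776;  D = +0.431478-0.161682i
d^2_{2,1}: single k=0 term ⇒ -0.533199;  D = -0.235263+0.478490i
Y_2^{m'}(θ=0.4929,φ=5.1565) and Σ D·Y over m':
  (-0.1534+0.4384i)·(-0.0546+0.0671i)  (-0.2154-0.4840i)·(+0.1384+0.2908i)  (+0.0777+0.0326i)·(+0.4189+0.0000i)  (+0.4315-0.1617i)·(-0.1384+0.2908i)  (-0.2353+0.4785i)·(-0.0546-0.0671i)
Y_2^1(R⁻¹ n̂) = +0.154695-0.012635i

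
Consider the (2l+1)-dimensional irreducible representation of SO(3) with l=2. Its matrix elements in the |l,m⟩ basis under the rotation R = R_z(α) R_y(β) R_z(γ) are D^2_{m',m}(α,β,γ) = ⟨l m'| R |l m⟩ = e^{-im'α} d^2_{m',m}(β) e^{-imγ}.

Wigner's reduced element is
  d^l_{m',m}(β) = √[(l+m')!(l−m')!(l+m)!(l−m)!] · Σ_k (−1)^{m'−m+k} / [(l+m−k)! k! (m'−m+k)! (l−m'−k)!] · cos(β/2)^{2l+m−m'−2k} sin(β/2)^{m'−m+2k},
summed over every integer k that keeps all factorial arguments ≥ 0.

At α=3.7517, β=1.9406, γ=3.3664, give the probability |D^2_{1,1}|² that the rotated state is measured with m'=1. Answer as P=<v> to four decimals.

P=0.3026

First d^2_{1,1}(β=1.9406), then the phase factors e^{-i(1)α} and e^{-i(1)γ}:
c=cos(1.9406/2)=0.565052, s=sin(1.9406/2)=0.825055; N=√[6·1·6·1]=6.000000
The bounds max(0,m−m')=0 and min(l+m,l−m')=1 give 2 terms
  k=0: (−1)^0·6.0000/(6)·0.5651^4·0.8251^0 = +0.101942
  k=1: (−1)^1·6.0000/(2)·0.5651^2·0.8251^2 = -0.652025
d^2_{1,1}(1.9406) = +0.101942 -0.652025 = -0.550083
|D^2_{1,1}|² = |d^2_{1,1}(β)|² = (-0.550083)² = 0.302591 (the z-rotation phases have unit modulus)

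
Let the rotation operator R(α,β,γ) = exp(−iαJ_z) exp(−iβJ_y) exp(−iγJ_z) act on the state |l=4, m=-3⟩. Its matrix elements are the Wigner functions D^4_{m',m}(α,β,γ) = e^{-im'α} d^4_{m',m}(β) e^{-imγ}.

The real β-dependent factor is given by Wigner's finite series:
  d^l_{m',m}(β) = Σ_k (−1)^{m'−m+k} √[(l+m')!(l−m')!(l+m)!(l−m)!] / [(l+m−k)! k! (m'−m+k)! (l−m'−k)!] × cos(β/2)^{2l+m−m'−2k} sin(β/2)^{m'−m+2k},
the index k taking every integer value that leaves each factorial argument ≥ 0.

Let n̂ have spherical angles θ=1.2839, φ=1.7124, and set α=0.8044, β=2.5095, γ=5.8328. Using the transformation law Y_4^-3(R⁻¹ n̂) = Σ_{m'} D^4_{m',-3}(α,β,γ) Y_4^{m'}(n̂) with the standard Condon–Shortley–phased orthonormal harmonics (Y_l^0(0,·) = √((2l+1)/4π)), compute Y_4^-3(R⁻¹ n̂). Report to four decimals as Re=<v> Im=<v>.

Need the full column D^4_{m',-3} for m'=−4..4 at α=0.8044, β=2.5095, γ=5.8328.
cos(β/2)=0.310811, sin(β/2)=0.950472
d^4_{-4,-3}: single k=1 term ⇒ +0.000753;  D = -0.000219+0.000721i
d^4_{-3,-3}: k∈[0..1] ⇒ +0.000087 -0.005701 = -0.005614;  D = -0.002734-0.004903i
d^4_{-2,-3}: k∈[0..1] ⇒ -0.000997 +0.027957 = +0.026960;  D = +0.026070+0.006870i
d^4_{-1,-3}: k∈[0..1] ⇒ +0.006464 -0.100754 = -0.094290;  D = -0.080544+0.049023i
d^4_{0,-3}: k∈[0..1] ⇒ -0.029469 +0.275581 = +0.246112;  D = +0.053623-0.240200i
d^4_{1,-3}: k∈[0..1] ⇒ +0.100754 -0.565325 = -0.464572;  D = +0.256443+0.387381i
d^4_{2,-3}: k∈[0..1] ⇒ -0.261439 +0.814957 = +0.553518;  D = -0.544412-0.099987i
d^4_{3,-3}: k∈[0..1] ⇒ +0.498570 -0.666060 = -0.167490;  D = +0.136047-0.097694i
d^4_{4,-3}: single k=0 term ⇒ -0.616050;  D = +0.088181-0.609706i
Y_4^{m'}(θ=1.2839,φ=1.7124) and Σ D·Y over m':
  (-0.0002+0.0007i)·(+0.3160-0.2010i)  (-0.0027-0.0049i)·(+0.1288+0.2847i)  (+0.0261+0.0069i)·(+0.1299-0.0378i)  (-0.0805+0.0490i)·(+0.0442+0.3101i)  (+0.0536-0.2402i)·(+0.0870+0.0000i)  (+0.2564+0.3874i)·(-0.0442+0.3101i)  (-0.5444-0.1000i)·(+0.1299+0.0378i)  (+0.1360-0.0977i)·(-0.1288+0.2847i)  (+0.0882-0.6097i)·(+0.3160+0.2010i)
Y_4^-3(R⁻¹ n̂) = -0.047024-0.139725i

Re=-0.0470 Im=-0.1397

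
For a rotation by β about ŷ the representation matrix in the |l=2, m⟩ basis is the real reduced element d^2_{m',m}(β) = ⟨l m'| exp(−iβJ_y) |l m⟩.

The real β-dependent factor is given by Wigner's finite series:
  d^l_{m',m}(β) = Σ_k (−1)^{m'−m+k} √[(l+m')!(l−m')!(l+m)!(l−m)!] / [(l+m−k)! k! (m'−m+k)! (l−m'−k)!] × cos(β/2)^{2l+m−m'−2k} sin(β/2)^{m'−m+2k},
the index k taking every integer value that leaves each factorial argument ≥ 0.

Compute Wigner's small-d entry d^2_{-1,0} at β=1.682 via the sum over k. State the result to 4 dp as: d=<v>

d=-0.1351

d^2_{-1,0}(β=1.682) via Wigner's sum:
c=cos(1.682/2)=0.666718, s=sin(1.682/2)=0.745310; N=√[1·6·2·2]=4.898979
The bounds max(0,m−m')=1 and min(l+m,l−m')=2 give 2 terms
  k=1: (−1)^0·4.8990/(2)·0.6667^3·0.7453^1 = +0.541052
  k=2: (−1)^1·4.8990/(2)·0.6667^1·0.7453^3 = -0.676128
d^2_{-1,0}(1.682) = +0.541052 -0.676128 = -0.135076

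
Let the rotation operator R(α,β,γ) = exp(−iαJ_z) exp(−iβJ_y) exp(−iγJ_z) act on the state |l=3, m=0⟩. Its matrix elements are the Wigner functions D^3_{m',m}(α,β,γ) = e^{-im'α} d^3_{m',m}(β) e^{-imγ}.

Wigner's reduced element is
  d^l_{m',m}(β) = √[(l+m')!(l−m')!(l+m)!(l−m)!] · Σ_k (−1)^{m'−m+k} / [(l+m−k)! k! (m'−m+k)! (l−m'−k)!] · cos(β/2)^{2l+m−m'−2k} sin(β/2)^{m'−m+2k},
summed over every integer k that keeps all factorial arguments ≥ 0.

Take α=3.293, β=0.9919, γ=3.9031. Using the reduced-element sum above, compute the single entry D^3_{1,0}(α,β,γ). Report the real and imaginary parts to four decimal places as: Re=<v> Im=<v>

Re=0.1779 Im=-0.0271

Split into d^3_{1,0}(β=0.9919) × two z-phases.
With c≡cos(β/2)=0.879517 and s≡sin(β/2)=0.475867, N=[24·2·6·6]^{1/2}=41.569219
k∈{0,1,2} keeps every argument non-negative
  k=0: (−1)^1·41.5692/(12)·0.8795^5·0.4759^1 = -0.867557
  k=1: (−1)^2·41.5692/(4)·0.8795^3·0.4759^3 = +0.761908
  k=2: (−1)^3·41.5692/(12)·0.8795^1·0.4759^5 = -0.074347
d^3_{1,0}(0.9919) = -0.867557 +0.761908 -0.074347 = -0.179996
D = (-0.988560+0.150830i)·(-0.179996)·(+1.000000+0.000000i) = +0.177937-0.027149i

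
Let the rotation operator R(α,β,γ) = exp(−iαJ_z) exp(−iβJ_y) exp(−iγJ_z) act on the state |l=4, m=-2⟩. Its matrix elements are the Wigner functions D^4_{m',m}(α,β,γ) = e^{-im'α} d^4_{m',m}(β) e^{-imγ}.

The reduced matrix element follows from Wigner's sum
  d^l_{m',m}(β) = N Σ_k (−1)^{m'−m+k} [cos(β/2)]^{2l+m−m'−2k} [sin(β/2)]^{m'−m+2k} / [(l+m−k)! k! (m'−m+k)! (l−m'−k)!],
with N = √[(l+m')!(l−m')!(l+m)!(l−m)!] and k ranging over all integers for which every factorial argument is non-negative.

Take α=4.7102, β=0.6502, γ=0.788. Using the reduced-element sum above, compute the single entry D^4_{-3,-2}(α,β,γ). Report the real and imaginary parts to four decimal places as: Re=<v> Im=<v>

First d^4_{-3,-2}(β=0.6502), then the phase factors e^{-i(-3)α} and e^{-i(-2)γ}:
With c≡cos(β/2)=0.947619 and s≡sin(β/2)=0.319404, N=[1·5040·2·720]^{1/2}=2693.993318
The bounds max(0,m−m')=1 and min(l+m,l−m')=2 give 2 terms
  k=1: (−1)^0·2693.9933/(720)·0.9476^7·0.3194^1 = +0.820048
  k=2: (−1)^1·2693.9933/(240)·0.9476^5·0.3194^3 = -0.279494
d^4_{-3,-2}(0.6502) = +0.820048 -0.279494 = +0.540554
D = (+0.006567+0.999978i)·(+0.540554)·(-0.005204+0.999986i) = -0.540554+0.000737i

Re=-0.5406 Im=0.0007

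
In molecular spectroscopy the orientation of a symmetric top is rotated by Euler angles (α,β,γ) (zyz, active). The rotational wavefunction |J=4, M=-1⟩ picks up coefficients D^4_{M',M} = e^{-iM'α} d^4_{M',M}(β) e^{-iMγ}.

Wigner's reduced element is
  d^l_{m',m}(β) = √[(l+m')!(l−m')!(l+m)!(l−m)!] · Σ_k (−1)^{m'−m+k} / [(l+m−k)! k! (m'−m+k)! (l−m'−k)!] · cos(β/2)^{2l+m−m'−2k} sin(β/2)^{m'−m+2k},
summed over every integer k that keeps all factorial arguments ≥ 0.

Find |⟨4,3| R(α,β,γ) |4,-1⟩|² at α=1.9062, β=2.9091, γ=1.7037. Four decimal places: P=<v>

Split into d^4_{3,-1}(β=2.9091) × two z-phases.
With c≡cos(β/2)=0.115985 and s≡sin(β/2)=0.993251, N=[5040·1·6·120]^{1/2}=1904.940944
Admissible k: 0..1 (factorial args all ≥0)
  k=0: (−1)^4·1904.9409/(144)·0.1160^4·0.9933^4 = +0.002330
  k=1: (−1)^5·1904.9409/(240)·0.1160^2·0.9933^6 = -0.102524
d^4_{3,-1}(2.9091) = +0.002330 -0.102524 = -0.100194
|D^4_{3,-1}|² = |d^4_{3,-1}(β)|² = (-0.100194)² = 0.010039 (the z-rotation phases have unit modulus)

P=0.0100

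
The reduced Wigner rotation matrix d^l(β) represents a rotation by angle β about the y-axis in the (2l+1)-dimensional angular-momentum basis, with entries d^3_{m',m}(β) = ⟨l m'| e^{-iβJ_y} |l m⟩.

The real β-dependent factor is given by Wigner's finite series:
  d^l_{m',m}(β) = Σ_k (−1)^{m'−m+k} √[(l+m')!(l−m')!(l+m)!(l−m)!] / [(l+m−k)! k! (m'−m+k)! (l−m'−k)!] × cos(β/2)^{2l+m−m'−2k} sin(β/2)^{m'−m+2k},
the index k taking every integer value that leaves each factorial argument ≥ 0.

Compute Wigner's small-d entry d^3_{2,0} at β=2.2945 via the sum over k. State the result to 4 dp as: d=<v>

d^3_{2,0}(β=2.2945) via Wigner's sum:
Half-angle: c=0.410996, s=0.911637. N=√(120·1·6·6)=65.726707
The bounds max(0,m−m')=0 and min(l+m,l−m')=1 give 2 terms
  k=0: (−1)^2·65.7267/(12)·0.4110^4·0.9116^2 = +0.129884
  k=1: (−1)^3·65.7267/(12)·0.4110^2·0.9116^4 = -0.639034
d^3_{2,0}(2.2945) = +0.129884 -0.639034 = -0.509150

d=-0.5092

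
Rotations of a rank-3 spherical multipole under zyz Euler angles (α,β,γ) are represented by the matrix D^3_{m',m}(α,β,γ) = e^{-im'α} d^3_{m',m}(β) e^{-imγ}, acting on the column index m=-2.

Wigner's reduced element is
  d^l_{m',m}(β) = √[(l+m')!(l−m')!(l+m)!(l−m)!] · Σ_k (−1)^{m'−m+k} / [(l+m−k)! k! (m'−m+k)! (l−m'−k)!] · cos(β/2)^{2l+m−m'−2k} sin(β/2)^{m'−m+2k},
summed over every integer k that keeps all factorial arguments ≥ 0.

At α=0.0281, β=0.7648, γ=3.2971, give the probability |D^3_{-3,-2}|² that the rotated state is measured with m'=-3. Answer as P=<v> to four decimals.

First d^3_{-3,-2}(β=0.7648), then the phase factors e^{-i(-3)α} and e^{-i(-2)γ}:
c=cos(0.7648/2)=0.927772, s=sin(0.7648/2)=0.373148; N=√[1·720·1·120]=293.938769
The bounds max(0,m−m')=1 and min(l+m,l−m')=1 give 1 term
  k=1: (−1)^0·293.9388/(120)·0.9278^5·0.3731^1 = +0.628294
d^3_{-3,-2}(0.7648) = +0.628294
|D^3_{-3,-2}|² = |d^3_{-3,-2}(β)|² = (+0.628294)² = 0.394753 (the z-rotation phases have unit modulus)

P=0.3948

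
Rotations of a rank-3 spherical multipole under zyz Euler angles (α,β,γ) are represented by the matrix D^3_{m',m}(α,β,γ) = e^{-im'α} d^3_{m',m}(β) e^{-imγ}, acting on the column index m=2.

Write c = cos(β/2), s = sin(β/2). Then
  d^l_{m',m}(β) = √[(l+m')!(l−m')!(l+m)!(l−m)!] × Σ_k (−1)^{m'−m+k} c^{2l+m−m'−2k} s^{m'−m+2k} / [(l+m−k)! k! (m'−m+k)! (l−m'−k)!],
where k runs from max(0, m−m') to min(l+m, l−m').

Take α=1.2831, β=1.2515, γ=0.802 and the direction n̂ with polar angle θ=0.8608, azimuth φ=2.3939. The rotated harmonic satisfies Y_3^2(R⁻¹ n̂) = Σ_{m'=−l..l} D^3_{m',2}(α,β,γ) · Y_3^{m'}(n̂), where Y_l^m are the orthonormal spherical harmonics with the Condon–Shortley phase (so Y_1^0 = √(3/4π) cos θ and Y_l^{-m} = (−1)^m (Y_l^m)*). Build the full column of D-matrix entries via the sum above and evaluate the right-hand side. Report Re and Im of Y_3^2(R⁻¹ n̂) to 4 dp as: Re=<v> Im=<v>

Need the full column D^3_{m',2} for m'=−3..3 at α=1.2831, β=1.2515, γ=0.802.
cos(β/2)=0.810524, sin(β/2)=0.585705
d^3_{-3,2}: single k=5 term ⇒ +0.136848;  D = -0.085463+0.106880i
d^3_{-2,2}: k∈[4..5] ⇒ +0.386561 -0.040372 = +0.346190;  D = +0.197922+0.284032i
d^3_{-1,2}: k∈[3..4] ⇒ +0.676652 -0.176670 = +0.499982;  D = +0.474459-0.157705i
d^3_{0,2}: k∈[2..3] ⇒ +0.810929 -0.423457 = +0.387472;  D = -0.012863-0.387258i
d^3_{1,2}: k∈[1..2] ⇒ +0.647901 -0.676652 = -0.028751;  D = +0.027825+0.007238i
d^3_{2,2}: k∈[0..1] ⇒ +0.283528 -0.740273 = -0.456745;  D = +0.235686-0.391240i
d^3_{3,2}: single k=0 term ⇒ -0.501862;  D = -0.338737-0.370301i
Y_3^{m'}(θ=0.8608,φ=2.3939) and Σ D·Y over m':
  (-0.0855+0.1069i)·(+0.1133-0.1424i)  (+0.1979+0.2840i)·(+0.0289+0.3820i)  (+0.4745-0.1577i)·(-0.2021-0.1874i)  (-0.0129-0.3873i)·(-0.2130+0.0000i)  (+0.0278+0.0072i)·(+0.2021-0.1874i)  (+0.2357-0.3912i)·(+0.0289-0.3820i)  (-0.3387-0.3703i)·(-0.1133-0.1424i)
Y_3^2(R⁻¹ n̂) = -0.369969+0.118643i

Re=-0.3700 Im=0.1186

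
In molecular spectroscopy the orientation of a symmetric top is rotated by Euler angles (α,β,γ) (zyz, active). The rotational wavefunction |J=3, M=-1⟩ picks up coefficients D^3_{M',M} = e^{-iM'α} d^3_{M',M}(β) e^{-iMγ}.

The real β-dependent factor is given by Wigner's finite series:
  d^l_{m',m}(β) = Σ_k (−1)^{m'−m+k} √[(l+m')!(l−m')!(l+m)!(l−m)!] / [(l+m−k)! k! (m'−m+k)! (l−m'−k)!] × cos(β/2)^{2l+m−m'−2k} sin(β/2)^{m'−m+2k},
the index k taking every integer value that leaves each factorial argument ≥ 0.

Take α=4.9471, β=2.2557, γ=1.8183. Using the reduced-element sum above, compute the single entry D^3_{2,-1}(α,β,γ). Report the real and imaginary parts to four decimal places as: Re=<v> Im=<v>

D^3_{2,-1}(4.9471,2.2557,1.8183) = e^{-i·2·4.9471}·d^3_{2,-1}(2.2557)·e^{-i·-1·1.8183}. Compute d first:
c=cos(2.2557/2)=0.428603, s=sin(2.2557/2)=0.903493; N=√[120·1·2·24]=75.894664
Admissible k: 0..1 (factorial args all ≥0)
  k=0: (−1)^3·75.8947/(12)·0.4286^3·0.9035^3 = -0.367257
  k=1: (−1)^4·75.8947/(24)·0.4286^1·0.9035^5 = +0.815979
d^3_{2,-1}(2.2557) = -0.367257 +0.815979 = +0.448721
D = (-0.891830+0.452371i)·(+0.448721)·(-0.244984+0.969527i) = -0.098764-0.437718i

Re=-0.0988 Im=-0.4377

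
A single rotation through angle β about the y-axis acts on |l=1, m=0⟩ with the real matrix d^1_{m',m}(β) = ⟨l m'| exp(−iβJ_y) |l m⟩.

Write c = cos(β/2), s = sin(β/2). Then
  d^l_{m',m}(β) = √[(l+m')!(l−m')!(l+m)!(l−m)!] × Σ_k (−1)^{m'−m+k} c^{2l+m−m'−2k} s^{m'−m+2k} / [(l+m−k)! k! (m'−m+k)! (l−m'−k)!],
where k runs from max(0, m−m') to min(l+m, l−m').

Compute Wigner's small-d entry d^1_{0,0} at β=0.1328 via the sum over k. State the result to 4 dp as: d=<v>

d^1_{0,0}(β=0.1328) via Wigner's sum:
c=cos(0.1328/2)=0.997796, s=sin(0.1328/2)=0.066351; N=√[1·1·1·1]=1.000000
k: max(0,(0)−(0))=0 … min(1+(0),1−(0))=1
  k=0: (−1)^0·1.0000/(1)·0.9978^2·0.0664^0 = +0.995598
  k=1: (−1)^1·1.0000/(1)·0.9978^0·0.0664^2 = -0.004402
d^1_{0,0}(0.1328) = +0.995598 -0.004402 = +0.991195

d=0.9912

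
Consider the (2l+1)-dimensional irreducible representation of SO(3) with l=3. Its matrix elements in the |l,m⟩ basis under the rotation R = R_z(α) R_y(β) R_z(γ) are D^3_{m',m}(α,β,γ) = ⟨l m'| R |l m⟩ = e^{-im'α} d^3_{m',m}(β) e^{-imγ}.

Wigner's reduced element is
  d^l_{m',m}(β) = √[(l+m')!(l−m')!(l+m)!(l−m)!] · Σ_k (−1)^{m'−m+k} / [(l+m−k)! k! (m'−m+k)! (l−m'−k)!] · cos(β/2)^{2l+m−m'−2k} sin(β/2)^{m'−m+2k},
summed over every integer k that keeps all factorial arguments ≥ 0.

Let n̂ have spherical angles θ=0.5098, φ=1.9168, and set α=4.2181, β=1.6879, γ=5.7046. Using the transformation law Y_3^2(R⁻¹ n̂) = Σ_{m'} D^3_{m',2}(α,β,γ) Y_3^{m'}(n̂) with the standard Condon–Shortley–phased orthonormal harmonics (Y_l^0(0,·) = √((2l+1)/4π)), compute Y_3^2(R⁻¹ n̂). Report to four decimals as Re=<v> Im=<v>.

Need the full column D^3_{m',2} for m'=−3..3 at α=4.2181, β=1.6879, γ=5.7046.
cos(β/2)=0.664516, sin(β/2)=0.747274
d^3_{-3,2}: single k=5 term ⇒ +0.379298;  D = +0.121363+0.359357i
d^3_{-2,2}: k∈[4..5] ⇒ +0.688494 -0.174132 = +0.514362;  D = -0.507069-0.086307i
d^3_{-1,2}: k∈[3..4] ⇒ +0.774437 -0.489671 = +0.284766;  D = +0.175242-0.224459i
d^3_{0,2}: k∈[2..3] ⇒ +0.596407 -0.754208 = -0.157801;  D = -0.063425-0.144493i
d^3_{1,2}: k∈[1..2] ⇒ +0.306202 -0.774437 = -0.468235;  D = +0.466713+0.037728i
d^3_{2,2}: k∈[0..1] ⇒ +0.086106 -0.544442 = -0.458336;  D = -0.249241+0.384644i
d^3_{3,2}: single k=0 term ⇒ -0.237183;  D = -0.114035-0.207971i
Y_3^{m'}(θ=0.5098,φ=1.9168) and Σ D·Y over m':
  (+0.1214+0.3594i)·(+0.0418+0.0246i)  (-0.5071-0.0863i)·(-0.1636+0.1356i)  (+0.1752-0.2245i)·(-0.1503-0.4168i)  (-0.0634-0.1445i)·(+0.2636+0.0000i)  (+0.4667+0.0377i)·(+0.1503-0.4168i)  (-0.2492+0.3846i)·(-0.1636-0.1356i)  (-0.1140-0.2080i)·(-0.0418+0.0246i)
Y_3^2(R⁻¹ n̂) = +0.142897-0.326130i

Re=0.1429 Im=-0.3261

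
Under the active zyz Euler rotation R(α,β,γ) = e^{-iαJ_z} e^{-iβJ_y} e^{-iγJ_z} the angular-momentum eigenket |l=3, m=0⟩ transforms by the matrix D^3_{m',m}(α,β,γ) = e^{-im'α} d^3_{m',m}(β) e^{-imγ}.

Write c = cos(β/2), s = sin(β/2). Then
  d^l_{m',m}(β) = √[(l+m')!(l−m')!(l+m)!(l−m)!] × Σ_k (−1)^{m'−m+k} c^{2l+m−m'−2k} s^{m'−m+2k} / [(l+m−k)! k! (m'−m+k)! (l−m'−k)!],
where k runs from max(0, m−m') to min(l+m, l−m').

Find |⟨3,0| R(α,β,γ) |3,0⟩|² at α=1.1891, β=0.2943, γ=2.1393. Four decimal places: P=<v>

First d^3_{0,0}(β=0.2943), then the phase factors e^{-i(0)α} and e^{-i(0)γ}:
Half-angle: c=0.989193, s=0.146620. N=√(6·6·6·6)=36.000000
Admissible k: 0..3 (factorial args all ≥0)
  k=0: (−1)^0·36.0000/(36)·0.9892^6·0.1466^0 = +0.936885
  k=1: (−1)^1·36.0000/(4)·0.9892^4·0.1466^2 = -0.185247
  k=2: (−1)^2·36.0000/(4)·0.9892^2·0.1466^4 = +0.004070
  k=3: (−1)^3·36.0000/(36)·0.9892^0·0.1466^6 = -0.000010
d^3_{0,0}(0.2943) = +0.936885 -0.185247 +0.004070 -0.000010 = +0.755698
|D^3_{0,0}|² = |d^3_{0,0}(β)|² = (+0.755698)² = 0.571079 (the z-rotation phases have unit modulus)

P=0.5711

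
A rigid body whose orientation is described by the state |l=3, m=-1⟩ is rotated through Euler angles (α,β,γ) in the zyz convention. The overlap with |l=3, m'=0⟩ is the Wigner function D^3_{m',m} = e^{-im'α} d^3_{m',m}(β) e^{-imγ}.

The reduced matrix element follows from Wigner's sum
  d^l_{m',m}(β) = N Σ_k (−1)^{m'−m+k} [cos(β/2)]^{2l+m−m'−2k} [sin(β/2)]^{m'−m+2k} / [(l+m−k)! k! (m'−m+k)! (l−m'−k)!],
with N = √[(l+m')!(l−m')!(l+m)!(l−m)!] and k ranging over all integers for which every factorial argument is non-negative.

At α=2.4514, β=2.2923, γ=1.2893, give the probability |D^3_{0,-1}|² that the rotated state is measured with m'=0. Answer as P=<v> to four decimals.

P=0.1475

Split into d^3_{0,-1}(β=2.2923) × two z-phases.
With c≡cos(β/2)=0.411999 and s≡sin(β/2)=0.911185, N=[6·6·2·24]^{1/2}=41.569219
Admissible k: 0..2 (factorial args all ≥0)
  k=0: (−1)^1·41.5692/(12)·0.4120^5·0.9112^1 = -0.037469
  k=1: (−1)^2·41.5692/(4)·0.4120^3·0.9112^3 = +0.549817
  k=2: (−1)^3·41.5692/(12)·0.4120^1·0.9112^5 = -0.896433
d^3_{0,-1}(2.2923) = -0.037469 +0.549817 -0.896433 = -0.384086
|D^3_{0,-1}|² = |d^3_{0,-1}(β)|² = (-0.384086)² = 0.147522 (the z-rotation phases have unit modulus)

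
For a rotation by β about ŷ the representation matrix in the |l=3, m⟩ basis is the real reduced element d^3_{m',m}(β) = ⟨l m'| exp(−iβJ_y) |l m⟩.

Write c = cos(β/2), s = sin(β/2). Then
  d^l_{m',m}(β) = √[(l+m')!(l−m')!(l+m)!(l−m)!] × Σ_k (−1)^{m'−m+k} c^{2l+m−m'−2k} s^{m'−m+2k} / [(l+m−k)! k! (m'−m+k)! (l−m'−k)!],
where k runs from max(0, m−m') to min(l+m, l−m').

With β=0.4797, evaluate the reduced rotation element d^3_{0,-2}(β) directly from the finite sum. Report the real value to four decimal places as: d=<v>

d^3_{0,-2}(β=0.4797) via Wigner's sum:
With c≡cos(β/2)=0.971374 and s≡sin(β/2)=0.237557, N=[6·6·1·120]^{1/2}=65.726707
The bounds max(0,m−m')=0 and min(l+m,l−m')=1 give 2 terms
  k=0: (−1)^2·65.7267/(12)·0.9714^4·0.2376^2 = +0.275195
  k=1: (−1)^3·65.7267/(12)·0.9714^2·0.2376^4 = -0.016459
d^3_{0,-2}(0.4797) = +0.275195 -0.016459 = +0.258736

d=0.2587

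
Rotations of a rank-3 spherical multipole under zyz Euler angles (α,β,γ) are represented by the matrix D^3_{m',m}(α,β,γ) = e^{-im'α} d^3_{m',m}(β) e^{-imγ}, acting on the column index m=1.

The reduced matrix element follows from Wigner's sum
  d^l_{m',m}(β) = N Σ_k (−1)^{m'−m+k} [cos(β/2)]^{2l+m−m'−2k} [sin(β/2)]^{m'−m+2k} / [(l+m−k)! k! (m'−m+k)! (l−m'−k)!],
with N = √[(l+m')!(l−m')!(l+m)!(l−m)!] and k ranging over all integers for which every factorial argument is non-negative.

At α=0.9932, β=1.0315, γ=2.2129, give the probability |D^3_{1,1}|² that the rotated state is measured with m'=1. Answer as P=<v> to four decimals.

P=0.1700

D^3_{1,1}(0.9932,1.0315,2.2129) = e^{-i·1·0.9932}·d^3_{1,1}(1.0315)·e^{-i·1·2.2129}. Compute d first:
Half-angle: c=0.869923, s=0.493187. N=√(24·2·24·2)=48.000000
k∈{0,1,2} keeps every argument non-negative
  k=0: (−1)^0·48.0000/(48)·0.8699^6·0.4932^0 = +0.433396
  k=1: (−1)^1·48.0000/(6)·0.8699^4·0.4932^2 = -1.114390
  k=2: (−1)^2·48.0000/(8)·0.8699^2·0.4932^4 = +0.268634
d^3_{1,1}(1.0315) = +0.433396 -1.114390 +0.268634 = -0.412360
|D^3_{1,1}|² = |d^3_{1,1}(β)|² = (-0.412360)² = 0.170041 (the z-rotation phases have unit modulus)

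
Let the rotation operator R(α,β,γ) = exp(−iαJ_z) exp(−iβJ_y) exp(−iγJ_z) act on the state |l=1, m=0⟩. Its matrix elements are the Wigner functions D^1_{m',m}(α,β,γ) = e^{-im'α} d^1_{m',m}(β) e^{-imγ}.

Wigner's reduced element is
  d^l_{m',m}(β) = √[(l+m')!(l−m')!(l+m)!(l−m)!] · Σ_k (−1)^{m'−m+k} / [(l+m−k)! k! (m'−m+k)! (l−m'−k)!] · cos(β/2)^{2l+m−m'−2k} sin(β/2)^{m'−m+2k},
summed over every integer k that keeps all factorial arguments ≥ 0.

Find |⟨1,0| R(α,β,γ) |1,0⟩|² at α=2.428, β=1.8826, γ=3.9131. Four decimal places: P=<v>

P=0.0941

Split into d^1_{0,0}(β=1.8826) × two z-phases.
With c≡cos(β/2)=0.588738 and s≡sin(β/2)=0.808324, N=[1·1·1·1]^{1/2}=1.000000
Admissible k: 0..1 (factorial args all ≥0)
  k=0: (−1)^0·1.0000/(1)·0.5887^2·0.8083^0 = +0.346612
  k=1: (−1)^1·1.0000/(1)·0.5887^0·0.8083^2 = -0.653388
d^1_{0,0}(1.8826) = +0.346612 -0.653388 = -0.306776
|D^1_{0,0}|² = |d^1_{0,0}(β)|² = (-0.306776)² = 0.094111 (the z-rotation phases have unit modulus)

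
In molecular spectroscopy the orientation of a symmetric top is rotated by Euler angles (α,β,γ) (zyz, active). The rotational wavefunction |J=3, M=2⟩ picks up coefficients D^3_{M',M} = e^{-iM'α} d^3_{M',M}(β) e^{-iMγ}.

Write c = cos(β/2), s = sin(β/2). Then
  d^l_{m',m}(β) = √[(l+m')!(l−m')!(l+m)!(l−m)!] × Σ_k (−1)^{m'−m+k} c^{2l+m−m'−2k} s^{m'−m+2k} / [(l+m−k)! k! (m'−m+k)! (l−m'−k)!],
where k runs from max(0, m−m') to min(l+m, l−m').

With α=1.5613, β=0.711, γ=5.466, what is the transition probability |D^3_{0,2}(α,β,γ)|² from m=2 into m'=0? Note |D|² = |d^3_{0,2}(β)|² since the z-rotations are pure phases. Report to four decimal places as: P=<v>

P=0.1952

Split into d^3_{0,2}(β=0.711) × two z-phases.
With c≡cos(β/2)=0.937473 and s≡sin(β/2)=0.348059, N=[6·6·120·1]^{1/2}=65.726707
k: max(0,(2)−(0))=2 … min(3+(2),3−(0))=3
  k=2: (−1)^0·65.7267/(12)·0.9375^4·0.3481^2 = +0.512508
  k=3: (−1)^1·65.7267/(12)·0.9375^2·0.3481^4 = -0.070646
d^3_{0,2}(0.711) = +0.512508 -0.070646 = +0.441862
|D^3_{0,2}|² = |d^3_{0,2}(β)|² = (+0.441862)² = 0.195242 (the z-rotation phases have unit modulus)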